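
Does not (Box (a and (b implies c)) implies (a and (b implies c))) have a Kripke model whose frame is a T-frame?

1. not (Box (a and (b implies c)) implies (a and (b implies c))), u
2. Box (a and (b implies c)), u
3. not (a and (b implies c)), u
4. a and (b implies c), u
5. a, u
6. b implies c, u
7. not (b implies c), u
8. b, u
9. not c, u
10. c, u
Accessibility: uRu
Branch closes: c and not c both at u.
Every branch closes; the branch above is one of them.

Unsatisfiable (every branch closes)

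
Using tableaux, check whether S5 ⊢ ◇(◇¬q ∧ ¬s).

No, not valid

Tableau for the negation ¬◇(◇¬q ∧ ¬s):
1. ¬◇(◇¬q ∧ ¬s), 0
2. ¬(◇¬q ∧ ¬s), 0
3. s, 0
Accessibility: 0R0
The negation has an open branch (countermodel exists).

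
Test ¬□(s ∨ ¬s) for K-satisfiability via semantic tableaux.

1. ¬□(s ∨ ¬s), 0
2. ¬(s ∨ ¬s), 1   [¬□-rule on 1: fresh world 1, 0R1]
3. ¬s, 1   [¬∨-rule on 2]
4. s, 1   [¬∨-rule on 2]
Accessibility: 0R1
Branch closes: s and ¬s both at 1.
All branches of the tableau close; one closing branch shown above.

Unsatisfiable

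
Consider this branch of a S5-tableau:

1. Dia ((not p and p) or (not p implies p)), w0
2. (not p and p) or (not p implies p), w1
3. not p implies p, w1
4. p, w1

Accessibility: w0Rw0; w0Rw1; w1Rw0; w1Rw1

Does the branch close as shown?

No world carries both an atom and its negation.

Not closed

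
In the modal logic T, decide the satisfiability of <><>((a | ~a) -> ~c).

1. <><>((a | ~a) -> ~c), 0
2. <>((a | ~a) -> ~c), 1   [<>-rule on 1: fresh world 1, 0R1]
3. (a | ~a) -> ~c, 2   [<>-rule on 2: fresh world 2, 1R2]
4. ~c, 2   [->-rule on 3 (branches; this branch)]
Accessibility: 0R0, 0R1, 1R1, 1R2, 2R2

Satisfiable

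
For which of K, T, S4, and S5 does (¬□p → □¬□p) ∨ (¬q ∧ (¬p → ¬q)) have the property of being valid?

S5

S4-tableau for the negation ¬((¬□p → □¬□p) ∨ (¬q ∧ (¬p → ¬q))):
1. ¬((¬□p → □¬□p) ∨ (¬q ∧ (¬p → ¬q))), 0
2. ¬(¬□p → □¬□p), 0
3. ¬(¬q ∧ (¬p → ¬q)), 0
4. ¬□p, 0
5. ¬□¬□p, 0
6. ¬(¬p → ¬q), 0
7. ¬p, 0
8. q, 0
9. ¬p, 1
10. □p, 2
11. p, 2
Accessibility: 0R0, 0R1, 0R2, 1R1, 2R2
Complete open branch: countermodel on an S4-frame, so not valid in S4, nor in K, T (the same frame is also a K-frame and a T-frame).
S5-tableau for the negation ¬((¬□p → □¬□p) ∨ (¬q ∧ (¬p → ¬q))):
1. ¬((¬□p → □¬□p) ∨ (¬q ∧ (¬p → ¬q))), 0
2. ¬(¬□p → □¬□p), 0
3. ¬(¬q ∧ (¬p → ¬q)), 0
4. ¬□p, 0
5. ¬□¬□p, 0
6. ¬(¬p → ¬q), 0
7. ¬p, 0
8. q, 0
9. ¬p, 1
10. □p, 2
11. p, 0
Accessibility: 0R0, 0R1, 0R2, 1R0, 1R1, 1R2, 2R0, 2R1, 2R2
Branch closes: p and ¬p both at 0.
Every branch closes (one shown): valid in S5.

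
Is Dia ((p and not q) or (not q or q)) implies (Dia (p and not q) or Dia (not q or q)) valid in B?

Yes, valid

Tableau for the negation not (Dia ((p and not q) or (not q or q)) implies (Dia (p and not q) or Dia (not q or q))):
1. not (Dia ((p and not q) or (not q or q)) implies (Dia (p and not q) or Dia (not q or q))), 0
2. Dia ((p and not q) or (not q or q)), 0
3. not (Dia (p and not q) or Dia (not q or q)), 0
4. not Dia (p and not q), 0
5. not Dia (not q or q), 0
6. not (p and not q), 0
7. not (not q or q), 0
8. q, 0
9. not q, 0
Accessibility: 0R0
Branch closes: q and not q both at 0.
Every branch of the negation's tableau closes; the branch above is one of them.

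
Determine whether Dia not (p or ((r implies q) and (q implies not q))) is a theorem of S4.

No, not valid

Tableau for the negation not Dia not (p or ((r implies q) and (q implies not q))):
1. not Dia not (p or ((r implies q) and (q implies not q))), 0
2. p or ((r implies q) and (q implies not q)), 0
3. (r implies q) and (q implies not q), 0
4. r implies q, 0
5. q implies not q, 0
6. not r, 0
7. not q, 0
Accessibility: 0R0
The negation has an open branch (countermodel exists).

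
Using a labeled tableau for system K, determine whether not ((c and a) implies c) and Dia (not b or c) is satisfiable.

Unsatisfiable

1. not ((c and a) implies c) and Dia (not b or c), w0
2. not ((c and a) implies c), w0   [and-rule on 1]
3. Dia (not b or c), w0   [and-rule on 1]
4. c and a, w0   [neg-implies-rule on 2]
5. not c, w0   [neg-implies-rule on 2]
6. c, w0   [and-rule on 4]
7. a, w0   [and-rule on 4]
Branch closes: c and not c both at w0.
All branches of the tableau close; one closing branch shown above.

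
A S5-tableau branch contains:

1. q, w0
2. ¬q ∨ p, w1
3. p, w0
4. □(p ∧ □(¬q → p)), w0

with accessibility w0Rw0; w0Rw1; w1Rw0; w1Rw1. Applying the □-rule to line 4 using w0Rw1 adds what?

p ∧ □(¬q → p), w1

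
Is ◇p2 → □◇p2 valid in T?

Invalid (countermodel exists)

Tableau for the negation ¬(◇p2 → □◇p2):
1. ¬(◇p2 → □◇p2), w0
2. ◇p2, w0   [¬→-rule on 1]
3. ¬□◇p2, w0   [¬→-rule on 1]
4. p2, w1   [◇-rule on 2: fresh world w1, w0Rw1]
5. ¬◇p2, w2   [¬□-rule on 3: fresh world w2, w0Rw2]
6. ¬p2, w2   [¬◇-rule on 5 via w2Rw2]
Accessibility: w0Rw0, w0Rw1, w0Rw2, w1Rw1, w2Rw2
The negation has an open branch (countermodel exists).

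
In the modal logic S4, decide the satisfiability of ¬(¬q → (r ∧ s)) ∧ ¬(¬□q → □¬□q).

1. ¬(¬q → (r ∧ s)) ∧ ¬(¬□q → □¬□q), 0
2. ¬(¬q → (r ∧ s)), 0   [∧-rule on 1]
3. ¬(¬□q → □¬□q), 0   [∧-rule on 1]
4. ¬q, 0   [¬→-rule on 2]
5. ¬(r ∧ s), 0   [¬→-rule on 2]
6. ¬□q, 0   [¬→-rule on 3]
7. ¬□¬□q, 0   [¬→-rule on 3]
8. ¬s, 0   [¬∧-rule on 5 (branches; this branch)]
9. ¬q, 1   [¬□-rule on 6: fresh world 1, 0R1]
10. □q, 2   [¬□-rule on 7: fresh world 2, 0R2]
11. q, 2   [□-rule on 10 via 2R2]
Accessibility: 0R0, 0R1, 0R2, 1R1, 2R2

Satisfiable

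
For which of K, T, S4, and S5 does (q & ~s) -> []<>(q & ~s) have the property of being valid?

S4-tableau for the negation ~((q & ~s) -> []<>(q & ~s)):
1. ~((q & ~s) -> []<>(q & ~s)), 0
2. q & ~s, 0   [~->-rule on 1]
3. ~[]<>(q & ~s), 0   [~->-rule on 1]
4. q, 0   [&-rule on 2]
5. ~s, 0   [&-rule on 2]
6. ~<>(q & ~s), 1   [~[]-rule on 3: fresh world 1, 0R1]
7. ~(q & ~s), 1   [~<>-rule on 6 via 1R1]
8. s, 1   [~&-rule on 7 (branches; this branch)]
Accessibility: 0R0, 0R1, 1R1
Complete open branch: countermodel on an S4-frame, so not valid in S4, nor in K, T (the same frame is also a K-frame and a T-frame).
S5-tableau for the negation ~((q & ~s) -> []<>(q & ~s)):
1. ~((q & ~s) -> []<>(q & ~s)), 0
2. q & ~s, 0   [~->-rule on 1]
3. ~[]<>(q & ~s), 0   [~->-rule on 1]
4. q, 0   [&-rule on 2]
5. ~s, 0   [&-rule on 2]
6. ~<>(q & ~s), 1   [~[]-rule on 3: fresh world 1, 0R1]
7. ~(q & ~s), 0   [~<>-rule on 6 via 1R0]
8. ~(q & ~s), 1   [~<>-rule on 6 via 1R1]
9. s, 0   [~&-rule on 7 (branches; this branch)]
Accessibility: 0R0, 0R1, 1R0, 1R1
Branch closes: s and ~s both at 0.
Every branch closes (one shown): valid in S5.

S5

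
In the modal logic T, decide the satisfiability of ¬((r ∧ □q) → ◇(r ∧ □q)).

1. ¬((r ∧ □q) → ◇(r ∧ □q)), u
2. r ∧ □q, u
3. ¬◇(r ∧ □q), u
4. r, u
5. □q, u
6. ¬(r ∧ □q), u
7. q, u
8. ¬□q, u
9. ¬q, v
10. ¬(r ∧ □q), v
11. q, v
Accessibility: uRu, uRv, vRv
Branch closes: q and ¬q both at v.
All branches of the tableau close; one closing branch shown above.

Unsatisfiable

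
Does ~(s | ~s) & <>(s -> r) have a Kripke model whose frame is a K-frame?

Unsatisfiable (every branch closes)

1. ~(s | ~s) & <>(s -> r), w0
2. ~(s | ~s), w0
3. <>(s -> r), w0
4. ~s, w0
5. s, w0
Branch closes: s and ~s both at w0.
All branches of the tableau close; one closing branch shown above.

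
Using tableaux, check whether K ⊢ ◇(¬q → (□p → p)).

Not valid

Tableau for the negation ¬◇(¬q → (□p → p)):
1. ¬◇(¬q → (□p → p)), 0
The negation has an open branch (countermodel exists).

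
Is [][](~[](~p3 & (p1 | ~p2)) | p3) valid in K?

No, not valid

Tableau for the negation ~[][](~[](~p3 & (p1 | ~p2)) | p3):
1. ~[][](~[](~p3 & (p1 | ~p2)) | p3), w0
2. ~[](~[](~p3 & (p1 | ~p2)) | p3), w1
3. ~(~[](~p3 & (p1 | ~p2)) | p3), w2
4. [](~p3 & (p1 | ~p2)), w2
5. ~p3, w2
Accessibility: w0Rw1, w1Rw2
The negation has an open branch (countermodel exists).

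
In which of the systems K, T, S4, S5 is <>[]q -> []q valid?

S5-tableau for the negation ~(<>[]q -> []q):
1. ~(<>[]q -> []q), u
2. <>[]q, u
3. ~[]q, u
4. []q, v
5. q, u
6. q, v
7. ~q, w
8. q, w
Accessibility: uRu, uRv, uRw, vRu, vRv, vRw, wRu, wRv, wRw
Branch closes: q and ~q both at w.
Every branch closes (one shown): valid in S5.
S4-tableau for the negation ~(<>[]q -> []q):
1. ~(<>[]q -> []q), u
2. <>[]q, u
3. ~[]q, u
4. []q, v
5. q, v
6. ~q, w
Accessibility: uRu, uRv, uRw, vRv, wRw
Complete open branch: countermodel on an S4-frame, so not valid in S4, nor in K, T (the same frame is also a K-frame and a T-frame).

S5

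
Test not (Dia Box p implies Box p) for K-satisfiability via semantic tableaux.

1. not (Dia Box p implies Box p), u
2. Dia Box p, u   [neg-implies-rule on 1]
3. not Box p, u   [neg-implies-rule on 1]
4. Box p, v   [Dia-rule on 2: fresh world v, uRv]
5. not p, w   [neg-Box-rule on 3: fresh world w, uRw]
Accessibility: uRv, uRw

Satisfiable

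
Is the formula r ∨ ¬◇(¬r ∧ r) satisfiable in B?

1. r ∨ ¬◇(¬r ∧ r), w0
2. ¬◇(¬r ∧ r), w0
3. ¬(¬r ∧ r), w0
4. ¬r, w0
Accessibility: w0Rw0

Satisfiable (open branch found)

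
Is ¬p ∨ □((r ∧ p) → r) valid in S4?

Tableau for the negation ¬(¬p ∨ □((r ∧ p) → r)):
1. ¬(¬p ∨ □((r ∧ p) → r)), w0
2. p, w0
3. ¬□((r ∧ p) → r), w0
4. ¬((r ∧ p) → r), w1
5. r ∧ p, w1
6. ¬r, w1
7. r, w1
8. p, w1
Accessibility: w0Rw0, w0Rw1, w1Rw1
Branch closes: r and ¬r both at w1.
All branches of the negation close; one closing branch shown above.

Valid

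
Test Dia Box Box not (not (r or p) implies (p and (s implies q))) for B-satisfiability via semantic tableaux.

1. Dia Box Box not (not (r or p) implies (p and (s implies q))), 0
2. Box Box not (not (r or p) implies (p and (s implies q))), 1
3. Box not (not (r or p) implies (p and (s implies q))), 0
4. Box not (not (r or p) implies (p and (s implies q))), 1
5. not (not (r or p) implies (p and (s implies q))), 0
6. not (r or p), 0
7. not (p and (s implies q)), 0
8. not r, 0
9. not p, 0
10. not (not (r or p) implies (p and (s implies q))), 1
11. not (r or p), 1
12. not (p and (s implies q)), 1
13. not r, 1
14. not p, 1
15. not (s implies q), 0
16. s, 0
17. not q, 0
18. not (s implies q), 1
19. s, 1
20. not q, 1
Accessibility: 0R0, 0R1, 1R0, 1R1

Satisfiable (open branch found)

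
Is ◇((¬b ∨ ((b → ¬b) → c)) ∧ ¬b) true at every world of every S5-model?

Tableau for the negation ¬◇((¬b ∨ ((b → ¬b) → c)) ∧ ¬b):
1. ¬◇((¬b ∨ ((b → ¬b) → c)) ∧ ¬b), 0
2. ¬((¬b ∨ ((b → ¬b) → c)) ∧ ¬b), 0
3. b, 0
Accessibility: 0R0
The negation has an open branch (countermodel exists).

Not valid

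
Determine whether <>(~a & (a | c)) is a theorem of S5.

Tableau for the negation ~<>(~a & (a | c)):
1. ~<>(~a & (a | c)), w0
2. ~(~a & (a | c)), w0
3. ~(a | c), w0
4. ~a, w0
5. ~c, w0
Accessibility: w0Rw0
The negation has an open branch (countermodel exists).

Not valid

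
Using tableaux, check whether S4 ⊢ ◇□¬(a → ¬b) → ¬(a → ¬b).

Not valid

Tableau for the negation ¬(◇□¬(a → ¬b) → ¬(a → ¬b)):
1. ¬(◇□¬(a → ¬b) → ¬(a → ¬b)), u
2. ◇□¬(a → ¬b), u
3. a → ¬b, u
4. ¬b, u
5. □¬(a → ¬b), v
6. ¬(a → ¬b), v
7. a, v
8. b, v
Accessibility: uRu, uRv, vRv
The negation has an open branch (countermodel exists).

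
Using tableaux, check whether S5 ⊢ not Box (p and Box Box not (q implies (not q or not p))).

Tableau for the negation Box (p and Box Box not (q implies (not q or not p))):
1. Box (p and Box Box not (q implies (not q or not p))), 0
2. p and Box Box not (q implies (not q or not p)), 0   [Box-rule on 1 via 0R0]
3. p, 0   [and-rule on 2]
4. Box Box not (q implies (not q or not p)), 0   [and-rule on 2]
5. Box not (q implies (not q or not p)), 0   [Box-rule on 4 via 0R0]
6. not (q implies (not q or not p)), 0   [Box-rule on 5 via 0R0]
7. q, 0   [neg-implies-rule on 6]
8. not (not q or not p), 0   [neg-implies-rule on 6]
Accessibility: 0R0
The negation has an open branch (countermodel exists).

Invalid (countermodel exists)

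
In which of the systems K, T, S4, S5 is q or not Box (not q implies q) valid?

T-tableau for the negation not (q or not Box (not q implies q)):
1. not (q or not Box (not q implies q)), 0
2. not q, 0   [neg-or-rule on 1]
3. Box (not q implies q), 0   [neg-or-rule on 1]
4. not q implies q, 0   [Box-rule on 3 via 0R0]
5. q, 0   [implies-rule on 4 (branches; this branch)]
Accessibility: 0R0
Branch closes: q and not q both at 0.
Every branch closes (one shown): valid in T, hence also in S4, S5 (every theorem of T is a theorem of S4 and S5).
K-tableau for the negation not (q or not Box (not q implies q)):
1. not (q or not Box (not q implies q)), 0
2. not q, 0   [neg-or-rule on 1]
3. Box (not q implies q), 0   [neg-or-rule on 1]
Complete open branch: countermodel on a K-frame, so not valid in K.

T, S4, S5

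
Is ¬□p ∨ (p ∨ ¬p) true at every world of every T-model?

Valid

Tableau for the negation ¬(¬□p ∨ (p ∨ ¬p)):
1. ¬(¬□p ∨ (p ∨ ¬p)), w0
2. □p, w0
3. ¬(p ∨ ¬p), w0
4. ¬p, w0
5. p, w0
Accessibility: w0Rw0
Branch closes: p and ¬p both at w0.
All branches of the negation close; one closing branch shown above.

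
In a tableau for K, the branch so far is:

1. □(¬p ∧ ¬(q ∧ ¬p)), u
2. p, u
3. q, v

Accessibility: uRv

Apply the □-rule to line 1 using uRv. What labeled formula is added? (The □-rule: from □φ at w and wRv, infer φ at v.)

¬p ∧ ¬(q ∧ ¬p), v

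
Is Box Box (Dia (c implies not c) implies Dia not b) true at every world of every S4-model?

Not valid

Tableau for the negation not Box Box (Dia (c implies not c) implies Dia not b):
1. not Box Box (Dia (c implies not c) implies Dia not b), 0
2. not Box (Dia (c implies not c) implies Dia not b), 1
3. not (Dia (c implies not c) implies Dia not b), 2
4. Dia (c implies not c), 2
5. not Dia not b, 2
6. b, 2
7. c implies not c, 3
8. b, 3
9. not c, 3
Accessibility: 0R0, 0R1, 0R2, 0R3, 1R1, 1R2, 1R3, 2R2, 2R3, 3R3
The negation has an open branch (countermodel exists).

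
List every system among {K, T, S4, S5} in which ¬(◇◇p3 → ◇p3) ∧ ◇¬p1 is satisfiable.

K, T

T-tableau for the formula:
1. ¬(◇◇p3 → ◇p3) ∧ ◇¬p1, 0
2. ¬(◇◇p3 → ◇p3), 0
3. ◇¬p1, 0
4. ◇◇p3, 0
5. ¬◇p3, 0
6. ¬p3, 0
7. ¬p1, 1
8. ¬p3, 1
9. ◇p3, 2
10. ¬p3, 2
11. p3, 3
Accessibility: 0R0, 0R1, 0R2, 1R1, 2R2, 2R3, 3R3
Complete open branch: satisfiable in T, hence also in K (this T-model is also a K-model).
S4-tableau for the formula:
1. ¬(◇◇p3 → ◇p3) ∧ ◇¬p1, 0
2. ¬(◇◇p3 → ◇p3), 0
3. ◇¬p1, 0
4. ◇◇p3, 0
5. ¬◇p3, 0
6. ¬p3, 0
7. ¬p1, 1
8. ¬p3, 1
9. ◇p3, 2
10. ¬p3, 2
11. p3, 3
12. ¬p3, 3
Accessibility: 0R0, 0R1, 0R2, 0R3, 1R1, 2R2, 2R3, 3R3
Branch closes: p3 and ¬p3 both at 3.
Every branch closes (one shown): unsatisfiable in S4, hence also in S5 (every S5-frame is an S4-frame).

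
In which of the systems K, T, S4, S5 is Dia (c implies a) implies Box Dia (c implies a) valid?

S5-tableau for the negation not (Dia (c implies a) implies Box Dia (c implies a)):
1. not (Dia (c implies a) implies Box Dia (c implies a)), u
2. Dia (c implies a), u   [neg-implies-rule on 1]
3. not Box Dia (c implies a), u   [neg-implies-rule on 1]
4. c implies a, v   [Dia-rule on 2: fresh world v, uRv]
5. a, v   [implies-rule on 4 (branches; this branch)]
6. not Dia (c implies a), w   [neg-Box-rule on 3: fresh world w, uRw]
7. not (c implies a), u   [neg-Dia-rule on 6 via wRu]
8. c, u   [neg-implies-rule on 7]
9. not a, u   [neg-implies-rule on 7]
10. not (c implies a), v   [neg-Dia-rule on 6 via wRv]
11. c, v   [neg-implies-rule on 10]
12. not a, v   [neg-implies-rule on 10]
Accessibility: uRu, uRv, uRw, vRu, vRv, vRw, wRu, wRv, wRw
Branch closes: a and not a both at v.
Every branch closes (one shown): valid in S5.
S4-tableau for the negation not (Dia (c implies a) implies Box Dia (c implies a)):
1. not (Dia (c implies a) implies Box Dia (c implies a)), u
2. Dia (c implies a), u   [neg-implies-rule on 1]
3. not Box Dia (c implies a), u   [neg-implies-rule on 1]
4. c implies a, v   [Dia-rule on 2: fresh world v, uRv]
5. a, v   [implies-rule on 4 (branches; this branch)]
6. not Dia (c implies a), w   [neg-Box-rule on 3: fresh world w, uRw]
7. not (c implies a), w   [neg-Dia-rule on 6 via wRw]
8. c, w   [neg-implies-rule on 7]
9. not a, w   [neg-implies-rule on 7]
Accessibility: uRu, uRv, uRw, vRv, wRw
Complete open branch: countermodel on an S4-frame, so not valid in S4, nor in K, T (the same frame is also a K-frame and a T-frame).

S5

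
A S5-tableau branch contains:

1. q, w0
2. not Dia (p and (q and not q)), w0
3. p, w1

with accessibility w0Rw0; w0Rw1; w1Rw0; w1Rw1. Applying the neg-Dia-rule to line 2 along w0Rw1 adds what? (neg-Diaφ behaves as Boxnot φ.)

neg-Diaφ behaves as Boxnot φ: propagate the negated body to each accessible world.

not (p and (q and not q)), w1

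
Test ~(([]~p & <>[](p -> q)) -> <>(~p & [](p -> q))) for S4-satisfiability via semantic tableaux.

1. ~(([]~p & <>[](p -> q)) -> <>(~p & [](p -> q))), u
2. []~p & <>[](p -> q), u
3. ~<>(~p & [](p -> q)), u
4. []~p, u
5. <>[](p -> q), u
6. ~(~p & [](p -> q)), u
7. ~p, u
8. ~[](p -> q), u
9. [](p -> q), v
10. ~(~p & [](p -> q)), v
11. ~p, v
12. p -> q, v
13. ~[](p -> q), v
14. q, v
15. ~(p -> q), w
16. p, w
17. ~q, w
18. ~(~p & [](p -> q)), w
19. ~p, w
Accessibility: uRu, uRv, uRw, vRv, wRw
Branch closes: p and ~p both at w.
Every branch closes; the branch above is one of them.

No, unsatisfiable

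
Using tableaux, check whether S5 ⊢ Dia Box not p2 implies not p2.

Tableau for the negation not (Dia Box not p2 implies not p2):
1. not (Dia Box not p2 implies not p2), 0
2. Dia Box not p2, 0   [neg-implies-rule on 1]
3. p2, 0   [neg-implies-rule on 1]
4. Box not p2, 1   [Dia-rule on 2: fresh world 1, 0R1]
5. not p2, 0   [Box-rule on 4 via 1R0]
Accessibility: 0R0, 0R1, 1R0, 1R1
Branch closes: p2 and not p2 both at 0.
All branches of the negation close; one closing branch shown above.

Yes, valid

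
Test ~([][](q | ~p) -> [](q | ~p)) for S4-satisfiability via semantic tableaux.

1. ~([][](q | ~p) -> [](q | ~p)), w0
2. [][](q | ~p), w0
3. ~[](q | ~p), w0
4. [](q | ~p), w0
5. q | ~p, w0
6. ~p, w0
7. ~(q | ~p), w1
8. ~q, w1
9. p, w1
10. [](q | ~p), w1
11. q | ~p, w1
12. ~p, w1
Accessibility: w0Rw0, w0Rw1, w1Rw1
Branch closes: p and ~p both at w1.
(One branch shown.) All branches close.

Unsatisfiable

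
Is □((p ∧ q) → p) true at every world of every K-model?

Tableau for the negation ¬□((p ∧ q) → p):
1. ¬□((p ∧ q) → p), w0
2. ¬((p ∧ q) → p), w1
3. p ∧ q, w1
4. ¬p, w1
5. p, w1
6. q, w1
Accessibility: w0Rw1
Branch closes: p and ¬p both at w1.
All branches of the negation close; one closing branch shown above.

Valid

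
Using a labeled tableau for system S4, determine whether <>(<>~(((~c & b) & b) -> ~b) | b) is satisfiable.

1. <>(<>~(((~c & b) & b) -> ~b) | b), u
2. <>~(((~c & b) & b) -> ~b) | b, v
3. b, v
Accessibility: uRu, uRv, vRv

Satisfiable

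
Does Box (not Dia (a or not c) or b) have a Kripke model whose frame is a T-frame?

1. Box (not Dia (a or not c) or b), 0
2. not Dia (a or not c) or b, 0   [Box-rule on 1 via 0R0]
3. b, 0   [or-rule on 2 (branches; this branch)]
Accessibility: 0R0

Satisfiable (open branch found)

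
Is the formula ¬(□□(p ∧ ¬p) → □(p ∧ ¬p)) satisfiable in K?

1. ¬(□□(p ∧ ¬p) → □(p ∧ ¬p)), u
2. □□(p ∧ ¬p), u   [¬→-rule on 1]
3. ¬□(p ∧ ¬p), u   [¬→-rule on 1]
4. ¬(p ∧ ¬p), v   [¬□-rule on 3: fresh world v, uRv]
5. □(p ∧ ¬p), v   [□-rule on 2 via uRv]
6. p, v   [¬∧-rule on 4 (branches; this branch)]
Accessibility: uRv

Yes, satisfiable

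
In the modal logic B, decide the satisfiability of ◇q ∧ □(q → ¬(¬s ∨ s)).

No, unsatisfiable

1. ◇q ∧ □(q → ¬(¬s ∨ s)), w0
2. ◇q, w0
3. □(q → ¬(¬s ∨ s)), w0
4. q → ¬(¬s ∨ s), w0
5. ¬q, w0
6. q, w1
7. q → ¬(¬s ∨ s), w1
8. ¬(¬s ∨ s), w1
9. s, w1
10. ¬s, w1
Accessibility: w0Rw0, w0Rw1, w1Rw0, w1Rw1
Branch closes: s and ¬s both at w1.
(One branch shown.) All branches close.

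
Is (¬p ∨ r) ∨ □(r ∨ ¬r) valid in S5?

Tableau for the negation ¬((¬p ∨ r) ∨ □(r ∨ ¬r)):
1. ¬((¬p ∨ r) ∨ □(r ∨ ¬r)), u
2. ¬(¬p ∨ r), u   [¬∨-rule on 1]
3. ¬□(r ∨ ¬r), u   [¬∨-rule on 1]
4. p, u   [¬∨-rule on 2]
5. ¬r, u   [¬∨-rule on 2]
6. ¬(r ∨ ¬r), v   [¬□-rule on 3: fresh world v, uRv]
7. ¬r, v   [¬∨-rule on 6]
8. r, v   [¬∨-rule on 6]
Accessibility: uRu, uRv, vRu, vRv
Branch closes: r and ¬r both at v.
All branches of the negation close; one closing branch shown above.

Valid in S5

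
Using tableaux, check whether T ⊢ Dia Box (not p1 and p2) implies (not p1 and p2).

Not valid

Tableau for the negation not (Dia Box (not p1 and p2) implies (not p1 and p2)):
1. not (Dia Box (not p1 and p2) implies (not p1 and p2)), 0
2. Dia Box (not p1 and p2), 0
3. not (not p1 and p2), 0
4. not p2, 0
5. Box (not p1 and p2), 1
6. not p1 and p2, 1
7. not p1, 1
8. p2, 1
Accessibility: 0R0, 0R1, 1R1
The negation has an open branch (countermodel exists).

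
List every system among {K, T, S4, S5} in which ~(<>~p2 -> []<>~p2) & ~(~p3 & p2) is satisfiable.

K, T, S4

S4-tableau for the formula:
1. ~(<>~p2 -> []<>~p2) & ~(~p3 & p2), u
2. ~(<>~p2 -> []<>~p2), u
3. ~(~p3 & p2), u
4. <>~p2, u
5. ~[]<>~p2, u
6. ~p2, u
7. ~p2, v
8. ~<>~p2, w
9. p2, w
Accessibility: uRu, uRv, uRw, vRv, wRw
Complete open branch: satisfiable in S4, hence also in K, T (this S4-model is also a K-model and a T-model).
S5-tableau for the formula:
1. ~(<>~p2 -> []<>~p2) & ~(~p3 & p2), u
2. ~(<>~p2 -> []<>~p2), u
3. ~(~p3 & p2), u
4. <>~p2, u
5. ~[]<>~p2, u
6. p3, u
7. ~p2, v
8. ~<>~p2, w
9. p2, u
10. p2, v
Accessibility: uRu, uRv, uRw, vRu, vRv, vRw, wRu, wRv, wRw
Branch closes: p2 and ~p2 both at v.
Every branch closes (one shown): unsatisfiable in S5.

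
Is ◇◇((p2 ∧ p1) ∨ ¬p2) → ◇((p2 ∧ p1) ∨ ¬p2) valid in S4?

Valid in S4

Tableau for the negation ¬(◇◇((p2 ∧ p1) ∨ ¬p2) → ◇((p2 ∧ p1) ∨ ¬p2)):
1. ¬(◇◇((p2 ∧ p1) ∨ ¬p2) → ◇((p2 ∧ p1) ∨ ¬p2)), u
2. ◇◇((p2 ∧ p1) ∨ ¬p2), u   [¬→-rule on 1]
3. ¬◇((p2 ∧ p1) ∨ ¬p2), u   [¬→-rule on 1]
4. ¬((p2 ∧ p1) ∨ ¬p2), u   [¬◇-rule on 3 via uRu]
5. ¬(p2 ∧ p1), u   [¬∨-rule on 4]
6. p2, u   [¬∨-rule on 4]
7. ¬p1, u   [¬∧-rule on 5 (branches; this branch)]
8. ◇((p2 ∧ p1) ∨ ¬p2), v   [◇-rule on 2: fresh world v, uRv]
9. ¬((p2 ∧ p1) ∨ ¬p2), v   [¬◇-rule on 3 via uRv]
10. ¬(p2 ∧ p1), v   [¬∨-rule on 9]
11. p2, v   [¬∨-rule on 9]
12. ¬p1, v   [¬∧-rule on 10 (branches; this branch)]
13. (p2 ∧ p1) ∨ ¬p2, w   [◇-rule on 8: fresh world w, vRw]
14. ¬((p2 ∧ p1) ∨ ¬p2), w   [¬◇-rule on 3 via uRw]
15. ¬(p2 ∧ p1), w   [¬∨-rule on 14]
16. p2, w   [¬∨-rule on 14]
17. p2 ∧ p1, w   [∨-rule on 13 (branches; this branch)]
18. p1, w   [∧-rule on 17]
19. ¬p1, w   [¬∧-rule on 15 (branches; this branch)]
Accessibility: uRu, uRv, uRw, vRv, vRw, wRw
Branch closes: p1 and ¬p1 both at w.
Every branch of the negation's tableau closes; the branch above is one of them.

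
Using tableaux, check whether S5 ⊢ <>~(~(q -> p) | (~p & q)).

Invalid (countermodel exists)

Tableau for the negation ~<>~(~(q -> p) | (~p & q)):
1. ~<>~(~(q -> p) | (~p & q)), 0
2. ~(q -> p) | (~p & q), 0   [~<>-rule on 1 via 0R0]
3. ~p & q, 0   [|-rule on 2 (branches; this branch)]
4. ~p, 0   [&-rule on 3]
5. q, 0   [&-rule on 3]
Accessibility: 0R0
The negation has an open branch (countermodel exists).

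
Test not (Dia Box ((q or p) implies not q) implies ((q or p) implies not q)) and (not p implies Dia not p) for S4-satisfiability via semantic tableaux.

Satisfiable (open branch found)

1. not (Dia Box ((q or p) implies not q) implies ((q or p) implies not q)) and (not p implies Dia not p), u
2. not (Dia Box ((q or p) implies not q) implies ((q or p) implies not q)), u
3. not p implies Dia not p, u
4. Dia Box ((q or p) implies not q), u
5. not ((q or p) implies not q), u
6. q or p, u
7. q, u
8. Dia not p, u
9. p, u
10. Box ((q or p) implies not q), v
11. (q or p) implies not q, v
12. not q, v
13. not p, w
Accessibility: uRu, uRv, uRw, vRv, wRw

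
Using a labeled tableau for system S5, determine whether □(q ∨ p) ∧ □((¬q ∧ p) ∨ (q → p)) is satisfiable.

1. □(q ∨ p) ∧ □((¬q ∧ p) ∨ (q → p)), u
2. □(q ∨ p), u   [∧-rule on 1]
3. □((¬q ∧ p) ∨ (q → p)), u   [∧-rule on 1]
4. q ∨ p, u   [□-rule on 2 via uRu]
5. (¬q ∧ p) ∨ (q → p), u   [□-rule on 3 via uRu]
6. p, u   [∨-rule on 4 (branches; this branch)]
7. q → p, u   [∨-rule on 5 (branches; this branch)]
Accessibility: uRu

Yes, satisfiable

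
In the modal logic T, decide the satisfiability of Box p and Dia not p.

1. Box p and Dia not p, w0
2. Box p, w0
3. Dia not p, w0
4. p, w0
5. not p, w1
6. p, w1
Accessibility: w0Rw0, w0Rw1, w1Rw1
Branch closes: p and not p both at w1.
Every branch closes; the branch above is one of them.

Unsatisfiable (every branch closes)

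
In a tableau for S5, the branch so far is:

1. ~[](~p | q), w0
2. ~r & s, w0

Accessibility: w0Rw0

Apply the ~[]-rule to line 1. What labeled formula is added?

a fresh world w1 with w0Rw1, and ~(~p | q) at w1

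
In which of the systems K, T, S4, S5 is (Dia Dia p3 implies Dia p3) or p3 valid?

S4, S5

T-tableau for the negation not ((Dia Dia p3 implies Dia p3) or p3):
1. not ((Dia Dia p3 implies Dia p3) or p3), u
2. not (Dia Dia p3 implies Dia p3), u   [neg-or-rule on 1]
3. not p3, u   [neg-or-rule on 1]
4. Dia Dia p3, u   [neg-implies-rule on 2]
5. not Dia p3, u   [neg-implies-rule on 2]
6. Dia p3, v   [Dia-rule on 4: fresh world v, uRv]
7. not p3, v   [neg-Dia-rule on 5 via uRv]
8. p3, w   [Dia-rule on 6: fresh world w, vRw]
Accessibility: uRu, uRv, vRv, vRw, wRw
Complete open branch: countermodel on a T-frame, so not valid in T, nor in K (the same frame is also a K-frame).
S4-tableau for the negation not ((Dia Dia p3 implies Dia p3) or p3):
1. not ((Dia Dia p3 implies Dia p3) or p3), u
2. not (Dia Dia p3 implies Dia p3), u   [neg-or-rule on 1]
3. not p3, u   [neg-or-rule on 1]
4. Dia Dia p3, u   [neg-implies-rule on 2]
5. not Dia p3, u   [neg-implies-rule on 2]
6. Dia p3, v   [Dia-rule on 4: fresh world v, uRv]
7. not p3, v   [neg-Dia-rule on 5 via uRv]
8. p3, w   [Dia-rule on 6: fresh world w, vRw]
9. not p3, w   [neg-Dia-rule on 5 via uRw]
Accessibility: uRu, uRv, uRw, vRv, vRw, wRw
Branch closes: p3 and not p3 both at w.
Every branch closes (one shown): valid in S4, hence also in S5 (every theorem of S4 is a theorem of S5).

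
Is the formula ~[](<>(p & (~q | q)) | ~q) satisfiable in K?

Satisfiable (open branch found)

1. ~[](<>(p & (~q | q)) | ~q), w0
2. ~(<>(p & (~q | q)) | ~q), w1   [~[]-rule on 1: fresh world w1, w0Rw1]
3. ~<>(p & (~q | q)), w1   [~|-rule on 2]
4. q, w1   [~|-rule on 2]
Accessibility: w0Rw1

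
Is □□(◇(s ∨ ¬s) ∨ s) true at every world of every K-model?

Tableau for the negation ¬□□(◇(s ∨ ¬s) ∨ s):
1. ¬□□(◇(s ∨ ¬s) ∨ s), 0
2. ¬□(◇(s ∨ ¬s) ∨ s), 1   [¬□-rule on 1: fresh world 1, 0R1]
3. ¬(◇(s ∨ ¬s) ∨ s), 2   [¬□-rule on 2: fresh world 2, 1R2]
4. ¬◇(s ∨ ¬s), 2   [¬∨-rule on 3]
5. ¬s, 2   [¬∨-rule on 3]
Accessibility: 0R1, 1R2
The negation has an open branch (countermodel exists).

No, not valid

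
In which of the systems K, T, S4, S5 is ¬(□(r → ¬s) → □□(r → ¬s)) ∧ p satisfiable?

K, T

T-tableau for the formula:
1. ¬(□(r → ¬s) → □□(r → ¬s)) ∧ p, u
2. ¬(□(r → ¬s) → □□(r → ¬s)), u   [∧-rule on 1]
3. p, u   [∧-rule on 1]
4. □(r → ¬s), u   [¬→-rule on 2]
5. ¬□□(r → ¬s), u   [¬→-rule on 2]
6. r → ¬s, u   [□-rule on 4 via uRu]
7. ¬s, u   [→-rule on 6 (branches; this branch)]
8. ¬□(r → ¬s), v   [¬□-rule on 5: fresh world v, uRv]
9. r → ¬s, v   [□-rule on 4 via uRv]
10. ¬s, v   [→-rule on 9 (branches; this branch)]
11. ¬(r → ¬s), w   [¬□-rule on 8: fresh world w, vRw]
12. r, w   [¬→-rule on 11]
13. s, w   [¬→-rule on 11]
Accessibility: uRu, uRv, vRv, vRw, wRw
Complete open branch: satisfiable in T, hence also in K (this T-model is also a K-model).
S4-tableau for the formula:
1. ¬(□(r → ¬s) → □□(r → ¬s)) ∧ p, u
2. ¬(□(r → ¬s) → □□(r → ¬s)), u   [∧-rule on 1]
3. p, u   [∧-rule on 1]
4. □(r → ¬s), u   [¬→-rule on 2]
5. ¬□□(r → ¬s), u   [¬→-rule on 2]
6. r → ¬s, u   [□-rule on 4 via uRu]
7. ¬s, u   [→-rule on 6 (branches; this branch)]
8. ¬□(r → ¬s), v   [¬□-rule on 5: fresh world v, uRv]
9. r → ¬s, v   [□-rule on 4 via uRv]
10. ¬s, v   [→-rule on 9 (branches; this branch)]
11. ¬(r → ¬s), w   [¬□-rule on 8: fresh world w, vRw]
12. r, w   [¬→-rule on 11]
13. s, w   [¬→-rule on 11]
14. r → ¬s, w   [□-rule on 4 via uRw]
15. ¬s, w   [→-rule on 14 (branches; this branch)]
Accessibility: uRu, uRv, uRw, vRv, vRw, wRw
Branch closes: s and ¬s both at w.
Every branch closes (one shown): unsatisfiable in S4, hence also in S5 (every S5-frame is an S4-frame).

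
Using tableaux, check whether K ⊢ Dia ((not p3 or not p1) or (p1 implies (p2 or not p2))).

Invalid (countermodel exists)

Tableau for the negation not Dia ((not p3 or not p1) or (p1 implies (p2 or not p2))):
1. not Dia ((not p3 or not p1) or (p1 implies (p2 or not p2))), w0
The negation has an open branch (countermodel exists).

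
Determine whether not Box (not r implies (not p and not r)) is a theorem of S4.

Tableau for the negation Box (not r implies (not p and not r)):
1. Box (not r implies (not p and not r)), w0
2. not r implies (not p and not r), w0
3. not p and not r, w0
4. not p, w0
5. not r, w0
Accessibility: w0Rw0
The negation has an open branch (countermodel exists).

Invalid (countermodel exists)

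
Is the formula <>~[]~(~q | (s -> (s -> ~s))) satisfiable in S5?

Satisfiable

1. <>~[]~(~q | (s -> (s -> ~s))), 0
2. ~[]~(~q | (s -> (s -> ~s))), 1
3. ~q | (s -> (s -> ~s)), 2
4. s -> (s -> ~s), 2
5. s -> ~s, 2
6. ~s, 2
Accessibility: 0R0, 0R1, 0R2, 1R0, 1R1, 1R2, 2R0, 2R1, 2R2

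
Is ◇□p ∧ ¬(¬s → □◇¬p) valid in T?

No, not valid

Tableau for the negation ¬(◇□p ∧ ¬(¬s → □◇¬p)):
1. ¬(◇□p ∧ ¬(¬s → □◇¬p)), u
2. ¬s → □◇¬p, u   [¬∧-rule on 1 (branches; this branch)]
3. □◇¬p, u   [→-rule on 2 (branches; this branch)]
4. ◇¬p, u   [□-rule on 3 via uRu]
5. ¬p, v   [◇-rule on 4: fresh world v, uRv]
6. ◇¬p, v   [□-rule on 3 via uRv]
7. ¬p, w   [◇-rule on 6: fresh world w, vRw]
Accessibility: uRu, uRv, vRv, vRw, wRw
The negation has an open branch (countermodel exists).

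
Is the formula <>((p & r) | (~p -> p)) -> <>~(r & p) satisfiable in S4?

1. <>((p & r) | (~p -> p)) -> <>~(r & p), 0
2. <>~(r & p), 0   [->-rule on 1 (branches; this branch)]
3. ~(r & p), 1   [<>-rule on 2: fresh world 1, 0R1]
4. ~p, 1   [~&-rule on 3 (branches; this branch)]
Accessibility: 0R0, 0R1, 1R1

Satisfiable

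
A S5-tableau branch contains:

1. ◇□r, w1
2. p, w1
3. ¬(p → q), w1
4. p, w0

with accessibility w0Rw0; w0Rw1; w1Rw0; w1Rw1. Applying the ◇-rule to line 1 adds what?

a fresh world w2 with w1Rw2, and □r at w2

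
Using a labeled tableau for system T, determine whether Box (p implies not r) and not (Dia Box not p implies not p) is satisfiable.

Satisfiable (open branch found)

1. Box (p implies not r) and not (Dia Box not p implies not p), u
2. Box (p implies not r), u
3. not (Dia Box not p implies not p), u
4. Dia Box not p, u
5. p, u
6. p implies not r, u
7. not r, u
8. Box not p, v
9. p implies not r, v
10. not p, v
11. not r, v
Accessibility: uRu, uRv, vRv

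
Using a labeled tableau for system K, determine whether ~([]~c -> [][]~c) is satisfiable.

1. ~([]~c -> [][]~c), w0
2. []~c, w0
3. ~[][]~c, w0
4. ~[]~c, w1
5. ~c, w1
6. c, w2
Accessibility: w0Rw1, w1Rw2

Satisfiable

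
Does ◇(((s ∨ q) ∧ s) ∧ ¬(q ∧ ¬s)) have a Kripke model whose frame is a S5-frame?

1. ◇(((s ∨ q) ∧ s) ∧ ¬(q ∧ ¬s)), u
2. ((s ∨ q) ∧ s) ∧ ¬(q ∧ ¬s), v
3. (s ∨ q) ∧ s, v
4. ¬(q ∧ ¬s), v
5. s ∨ q, v
6. s, v
7. q, v
Accessibility: uRu, uRv, vRu, vRv

Satisfiable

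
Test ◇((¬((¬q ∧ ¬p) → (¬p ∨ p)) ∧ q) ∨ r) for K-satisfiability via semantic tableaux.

1. ◇((¬((¬q ∧ ¬p) → (¬p ∨ p)) ∧ q) ∨ r), 0
2. (¬((¬q ∧ ¬p) → (¬p ∨ p)) ∧ q) ∨ r, 1
3. r, 1
Accessibility: 0R1

Satisfiable (open branch found)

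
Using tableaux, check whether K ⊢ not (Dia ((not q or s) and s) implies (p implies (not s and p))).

Invalid (countermodel exists)

Tableau for the negation Dia ((not q or s) and s) implies (p implies (not s and p)):
1. Dia ((not q or s) and s) implies (p implies (not s and p)), 0
2. p implies (not s and p), 0   [implies-rule on 1 (branches; this branch)]
3. not s and p, 0   [implies-rule on 2 (branches; this branch)]
4. not s, 0   [and-rule on 3]
5. p, 0   [and-rule on 3]
The negation has an open branch (countermodel exists).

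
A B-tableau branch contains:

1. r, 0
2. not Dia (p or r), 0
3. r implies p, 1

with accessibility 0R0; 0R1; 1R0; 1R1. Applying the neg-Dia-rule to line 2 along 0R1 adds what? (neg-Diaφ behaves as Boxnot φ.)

not (p or r), 1

neg-Diaφ behaves as Boxnot φ: propagate the negated body to each accessible world.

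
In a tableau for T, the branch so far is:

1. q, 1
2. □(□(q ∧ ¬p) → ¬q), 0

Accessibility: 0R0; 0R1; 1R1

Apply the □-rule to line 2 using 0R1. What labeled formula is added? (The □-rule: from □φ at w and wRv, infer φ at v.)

□(q ∧ ¬p) → ¬q, 1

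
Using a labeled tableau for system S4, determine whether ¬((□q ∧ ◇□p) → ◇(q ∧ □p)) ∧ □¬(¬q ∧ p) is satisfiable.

No, unsatisfiable

1. ¬((□q ∧ ◇□p) → ◇(q ∧ □p)) ∧ □¬(¬q ∧ p), 0
2. ¬((□q ∧ ◇□p) → ◇(q ∧ □p)), 0
3. □¬(¬q ∧ p), 0
4. □q ∧ ◇□p, 0
5. ¬◇(q ∧ □p), 0
6. □q, 0
7. ◇□p, 0
8. ¬(¬q ∧ p), 0
9. ¬(q ∧ □p), 0
10. q, 0
11. ¬p, 0
12. ¬□p, 0
13. □p, 1
14. ¬(¬q ∧ p), 1
15. ¬(q ∧ □p), 1
16. q, 1
17. p, 1
18. ¬□p, 1
19. ¬p, 2
20. ¬(¬q ∧ p), 2
21. ¬(q ∧ □p), 2
22. q, 2
23. ¬□p, 2
24. ¬p, 3
25. ¬(¬q ∧ p), 3
26. ¬(q ∧ □p), 3
27. q, 3
28. p, 3
Accessibility: 0R0, 0R1, 0R2, 0R3, 1R1, 1R3, 2R2, 3R3
Branch closes: p and ¬p both at 3.
Every branch closes; the branch above is one of them.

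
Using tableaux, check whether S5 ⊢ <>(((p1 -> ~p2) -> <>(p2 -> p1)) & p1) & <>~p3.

Tableau for the negation ~(<>(((p1 -> ~p2) -> <>(p2 -> p1)) & p1) & <>~p3):
1. ~(<>(((p1 -> ~p2) -> <>(p2 -> p1)) & p1) & <>~p3), 0
2. ~<>~p3, 0   [~&-rule on 1 (branches; this branch)]
3. p3, 0   [~<>-rule on 2 via 0R0]
Accessibility: 0R0
The negation has an open branch (countermodel exists).

Invalid (countermodel exists)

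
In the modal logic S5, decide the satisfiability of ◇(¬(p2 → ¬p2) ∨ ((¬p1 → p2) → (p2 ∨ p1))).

1. ◇(¬(p2 → ¬p2) ∨ ((¬p1 → p2) → (p2 ∨ p1))), w0
2. ¬(p2 → ¬p2) ∨ ((¬p1 → p2) → (p2 ∨ p1)), w1
3. (¬p1 → p2) → (p2 ∨ p1), w1
4. p2 ∨ p1, w1
5. p1, w1
Accessibility: w0Rw0, w0Rw1, w1Rw0, w1Rw1

Satisfiable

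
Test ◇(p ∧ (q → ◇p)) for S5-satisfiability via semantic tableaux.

1. ◇(p ∧ (q → ◇p)), w0
2. p ∧ (q → ◇p), w1   [◇-rule on 1: fresh world w1, w0Rw1]
3. p, w1   [∧-rule on 2]
4. q → ◇p, w1   [∧-rule on 2]
5. ◇p, w1   [→-rule on 4 (branches; this branch)]
6. p, w2   [◇-rule on 5: fresh world w2, w1Rw2]
Accessibility: w0Rw0, w0Rw1, w0Rw2, w1Rw0, w1Rw1, w1Rw2, w2Rw0, w2Rw1, w2Rw2

Satisfiable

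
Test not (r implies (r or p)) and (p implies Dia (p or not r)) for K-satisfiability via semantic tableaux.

1. not (r implies (r or p)) and (p implies Dia (p or not r)), w0
2. not (r implies (r or p)), w0
3. p implies Dia (p or not r), w0
4. r, w0
5. not (r or p), w0
6. not r, w0
7. not p, w0
Branch closes: r and not r both at w0.
All branches of the tableau close; one closing branch shown above.

Unsatisfiable (every branch closes)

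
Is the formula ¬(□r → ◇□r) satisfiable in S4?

No, unsatisfiable

1. ¬(□r → ◇□r), 0
2. □r, 0
3. ¬◇□r, 0
4. r, 0
5. ¬□r, 0
6. ¬r, 1
7. r, 1
Accessibility: 0R0, 0R1, 1R1
Branch closes: r and ¬r both at 1.
(One branch shown.) All branches close.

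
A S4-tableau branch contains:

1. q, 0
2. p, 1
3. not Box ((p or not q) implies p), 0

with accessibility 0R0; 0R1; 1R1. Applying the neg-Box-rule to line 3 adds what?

a fresh world 2 with 0R2, and not ((p or not q) implies p) at 2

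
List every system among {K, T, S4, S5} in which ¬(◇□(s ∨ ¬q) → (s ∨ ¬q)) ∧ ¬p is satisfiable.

K, T, S4

S4-tableau for the formula:
1. ¬(◇□(s ∨ ¬q) → (s ∨ ¬q)) ∧ ¬p, w0
2. ¬(◇□(s ∨ ¬q) → (s ∨ ¬q)), w0
3. ¬p, w0
4. ◇□(s ∨ ¬q), w0
5. ¬(s ∨ ¬q), w0
6. ¬s, w0
7. q, w0
8. □(s ∨ ¬q), w1
9. s ∨ ¬q, w1
10. ¬q, w1
Accessibility: w0Rw0, w0Rw1, w1Rw1
Complete open branch: satisfiable in S4, hence also in K, T (this S4-model is also a K-model and a T-model).
S5-tableau for the formula:
1. ¬(◇□(s ∨ ¬q) → (s ∨ ¬q)) ∧ ¬p, w0
2. ¬(◇□(s ∨ ¬q) → (s ∨ ¬q)), w0
3. ¬p, w0
4. ◇□(s ∨ ¬q), w0
5. ¬(s ∨ ¬q), w0
6. ¬s, w0
7. q, w0
8. □(s ∨ ¬q), w1
9. s ∨ ¬q, w0
10. s ∨ ¬q, w1
11. ¬q, w0
Accessibility: w0Rw0, w0Rw1, w1Rw0, w1Rw1
Branch closes: q and ¬q both at w0.
Every branch closes (one shown): unsatisfiable in S5.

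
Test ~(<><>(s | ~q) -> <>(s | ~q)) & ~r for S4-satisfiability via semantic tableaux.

No, unsatisfiable

1. ~(<><>(s | ~q) -> <>(s | ~q)) & ~r, u
2. ~(<><>(s | ~q) -> <>(s | ~q)), u   [&-rule on 1]
3. ~r, u   [&-rule on 1]
4. <><>(s | ~q), u   [~->-rule on 2]
5. ~<>(s | ~q), u   [~->-rule on 2]
6. ~(s | ~q), u   [~<>-rule on 5 via uRu]
7. ~s, u   [~|-rule on 6]
8. q, u   [~|-rule on 6]
9. <>(s | ~q), v   [<>-rule on 4: fresh world v, uRv]
10. ~(s | ~q), v   [~<>-rule on 5 via uRv]
11. ~s, v   [~|-rule on 10]
12. q, v   [~|-rule on 10]
13. s | ~q, w   [<>-rule on 9: fresh world w, vRw]
14. ~(s | ~q), w   [~<>-rule on 5 via uRw]
15. ~s, w   [~|-rule on 14]
16. q, w   [~|-rule on 14]
17. ~q, w   [|-rule on 13 (branches; this branch)]
Accessibility: uRu, uRv, uRw, vRv, vRw, wRw
Branch closes: q and ~q both at w.
Every branch closes; the branch above is one of them.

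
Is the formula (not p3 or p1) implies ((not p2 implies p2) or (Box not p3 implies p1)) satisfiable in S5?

1. (not p3 or p1) implies ((not p2 implies p2) or (Box not p3 implies p1)), w0
2. (not p2 implies p2) or (Box not p3 implies p1), w0   [implies-rule on 1 (branches; this branch)]
3. Box not p3 implies p1, w0   [or-rule on 2 (branches; this branch)]
4. p1, w0   [implies-rule on 3 (branches; this branch)]
Accessibility: w0Rw0

Satisfiable (open branch found)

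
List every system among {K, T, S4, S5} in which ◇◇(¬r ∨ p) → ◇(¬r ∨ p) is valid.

S4-tableau for the negation ¬(◇◇(¬r ∨ p) → ◇(¬r ∨ p)):
1. ¬(◇◇(¬r ∨ p) → ◇(¬r ∨ p)), 0
2. ◇◇(¬r ∨ p), 0
3. ¬◇(¬r ∨ p), 0
4. ¬(¬r ∨ p), 0
5. r, 0
6. ¬p, 0
7. ◇(¬r ∨ p), 1
8. ¬(¬r ∨ p), 1
9. r, 1
10. ¬p, 1
11. ¬r ∨ p, 2
12. ¬(¬r ∨ p), 2
13. r, 2
14. ¬p, 2
15. p, 2
Accessibility: 0R0, 0R1, 0R2, 1R1, 1R2, 2R2
Branch closes: p and ¬p both at 2.
Every branch closes (one shown): valid in S4, hence also in S5 (every theorem of S4 is a theorem of S5).
T-tableau for the negation ¬(◇◇(¬r ∨ p) → ◇(¬r ∨ p)):
1. ¬(◇◇(¬r ∨ p) → ◇(¬r ∨ p)), 0
2. ◇◇(¬r ∨ p), 0
3. ¬◇(¬r ∨ p), 0
4. ¬(¬r ∨ p), 0
5. r, 0
6. ¬p, 0
7. ◇(¬r ∨ p), 1
8. ¬(¬r ∨ p), 1
9. r, 1
10. ¬p, 1
11. ¬r ∨ p, 2
12. p, 2
Accessibility: 0R0, 0R1, 1R1, 1R2, 2R2
Complete open branch: countermodel on a T-frame, so not valid in T, nor in K (the same frame is also a K-frame).

S4, S5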